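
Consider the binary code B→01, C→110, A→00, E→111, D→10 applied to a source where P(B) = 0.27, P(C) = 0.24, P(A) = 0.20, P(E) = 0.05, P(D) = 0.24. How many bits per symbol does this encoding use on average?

2.29 bits/symbol

L̄ = Σ pᵢ·ℓᵢ = 0.27·2 + 0.24·3 + 0.20·2 + 0.05·3 + 0.24·2 = 2.29 bits/symbol.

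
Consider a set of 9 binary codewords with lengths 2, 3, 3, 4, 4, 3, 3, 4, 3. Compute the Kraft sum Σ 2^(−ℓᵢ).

1.0625

With common denominator 2^4 = 16: Σ 2^(−ℓᵢ) = 4/16 + 2/16 + 2/16 + 1/16 + 1/16 + 2/16 + 2/16 + 1/16 + 2/16 = 17/16 = 1.0625.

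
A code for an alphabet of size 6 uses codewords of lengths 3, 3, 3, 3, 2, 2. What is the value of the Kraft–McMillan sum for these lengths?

With common denominator 2^3 = 8: Σ 2^(−ℓᵢ) = 1/8 + 1/8 + 1/8 + 1/8 + 2/8 + 2/8 = 8/8 = 1.

1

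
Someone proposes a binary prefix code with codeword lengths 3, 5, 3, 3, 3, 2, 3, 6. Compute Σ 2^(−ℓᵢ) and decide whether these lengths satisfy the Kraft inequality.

With common denominator 2^6 = 64: Σ 2^(−ℓᵢ) = 8/64 + 2/64 + 8/64 + 8/64 + 8/64 + 16/64 + 8/64 + 1/64 = 59/64 = 0.921875.
Kraft's inequality requires Σ ≤ 1; here Σ = 0.921875 ≤ 1, so such a prefix code exists.

0.921875; yes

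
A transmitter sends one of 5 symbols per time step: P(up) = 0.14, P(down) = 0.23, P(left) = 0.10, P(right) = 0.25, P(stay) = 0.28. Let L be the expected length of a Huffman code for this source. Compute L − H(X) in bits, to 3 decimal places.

Entropy H = −Σ p log₂ p ≈ 2.2312 bits.
Huffman merges: 1/10+7/50→6/25; 23/100+6/25→47/100; 1/4+7/25→53/100; 47/100+53/100→1. L = 56/25 ≈ 2.2400.
L − H = 2.2400 − 2.2312 = 0.009 bits.

0.009 bits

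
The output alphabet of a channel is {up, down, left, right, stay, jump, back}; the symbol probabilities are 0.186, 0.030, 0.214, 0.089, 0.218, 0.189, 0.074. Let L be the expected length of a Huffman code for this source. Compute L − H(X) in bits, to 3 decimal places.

Entropy H = −Σ p log₂ p ≈ 2.6011 bits.
Huffman merges: 3/100+37/500→13/125; 89/1000+13/125→193/1000; 93/500+189/1000→3/8; 193/1000+107/500→407/1000; 109/500+3/8→593/1000; 407/1000+593/1000→1. L = 334/125 ≈ 2.6720.
L − H = 2.6720 − 2.6011 = 0.071 bits.

0.071 bits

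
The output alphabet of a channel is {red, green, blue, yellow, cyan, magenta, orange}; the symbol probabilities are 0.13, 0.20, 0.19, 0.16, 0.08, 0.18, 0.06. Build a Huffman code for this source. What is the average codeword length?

2.75 bits/symbol

Repeatedly combine the two least-probable nodes; the expected code length is the sum of the merged weights.
merge 3/50 + 2/25 → 7/50
merge 13/100 + 7/50 → 27/100
merge 4/25 + 9/50 → 17/50
merge 19/100 + 1/5 → 39/100
merge 27/100 + 17/50 → 61/100
merge 39/100 + 61/100 → 1
L = 7/50 + 27/100 + 17/50 + 39/100 + 61/100 + 1 = 11/4 = 2.75 bits/symbol.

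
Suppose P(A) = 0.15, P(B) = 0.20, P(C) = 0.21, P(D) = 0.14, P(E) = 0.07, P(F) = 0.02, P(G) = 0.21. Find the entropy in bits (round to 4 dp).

2.5991 bits

H = −Σ pᵢ log₂ pᵢ.
−0.15·log₂(0.15) = 0.4105
−0.20·log₂(0.20) = 0.4644
−0.21·log₂(0.21) = 0.4728
−0.14·log₂(0.14) = 0.3971
−0.07·log₂(0.07) = 0.2686
−0.02·log₂(0.02) = 0.1129
−0.21·log₂(0.21) = 0.4728
Sum ≈ 2.5991 → 2.5991 bits.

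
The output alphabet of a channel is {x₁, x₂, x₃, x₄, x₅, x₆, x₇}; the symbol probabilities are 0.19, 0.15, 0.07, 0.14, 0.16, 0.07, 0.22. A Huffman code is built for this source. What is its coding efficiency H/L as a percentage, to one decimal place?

99.0%

Entropy H = −Σ p log₂ p ≈ 2.7036 bits.
Huffman merges: 7/100+7/100→7/50; 7/50+7/50→7/25; 3/20+4/25→31/100; 19/100+11/50→41/100; 7/25+31/100→59/100; 41/100+59/100→1. L = 273/100 ≈ 2.7300.
Efficiency = H/L = 2.7036/2.7300 = 99.0%.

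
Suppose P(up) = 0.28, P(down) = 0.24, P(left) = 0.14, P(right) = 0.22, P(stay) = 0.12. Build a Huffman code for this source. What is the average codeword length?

Repeatedly combine the two least-probable nodes; the expected code length is the sum of the merged weights.
merge 3/25 + 7/50 → 13/50
merge 11/50 + 6/25 → 23/50
merge 13/50 + 7/25 → 27/50
merge 23/50 + 27/50 → 1
L = 13/50 + 23/50 + 27/50 + 1 = 113/50 = 2.26 bits/symbol.

2.26 bits/symbol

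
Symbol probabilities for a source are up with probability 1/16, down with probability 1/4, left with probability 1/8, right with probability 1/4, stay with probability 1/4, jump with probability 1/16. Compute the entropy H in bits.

Each probability is a power of 1/2, so log₂(1/p) is an integer.
H = Σ p·log₂(1/p) = 1/16·4 + 1/4·2 + 1/8·3 + 1/4·2 + 1/4·2 + 1/16·4 = 2.375 bits.

2.375 bits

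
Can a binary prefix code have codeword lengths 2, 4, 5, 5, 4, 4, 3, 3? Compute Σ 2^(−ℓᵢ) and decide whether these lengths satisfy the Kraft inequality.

With common denominator 2^5 = 32: Σ 2^(−ℓᵢ) = 8/32 + 2/32 + 1/32 + 1/32 + 2/32 + 2/32 + 4/32 + 4/32 = 24/32 = 0.75.
Kraft's inequality requires Σ ≤ 1; here Σ = 0.75 ≤ 1, so such a prefix code exists.

0.75; yes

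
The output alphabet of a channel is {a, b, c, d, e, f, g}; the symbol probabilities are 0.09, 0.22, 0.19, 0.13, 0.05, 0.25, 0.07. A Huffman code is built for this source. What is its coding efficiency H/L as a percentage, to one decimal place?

Entropy H = −Σ p log₂ p ≈ 2.6157 bits.
Huffman merges: 1/20+7/100→3/25; 9/100+3/25→21/100; 13/100+19/100→8/25; 21/100+11/50→43/100; 1/4+8/25→57/100; 43/100+57/100→1. L = 53/20 ≈ 2.6500.
Efficiency = H/L = 2.6157/2.6500 = 98.7%.

98.7%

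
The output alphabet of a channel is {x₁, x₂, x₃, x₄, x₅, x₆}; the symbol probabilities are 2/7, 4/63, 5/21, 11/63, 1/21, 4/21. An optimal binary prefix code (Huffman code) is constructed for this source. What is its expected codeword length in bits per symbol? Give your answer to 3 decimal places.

Repeatedly combine the two least-probable nodes; the expected code length is the sum of the merged weights.
merge 1/21 + 4/63 → 1/9
merge 1/9 + 11/63 → 2/7
merge 4/21 + 5/21 → 3/7
merge 2/7 + 2/7 → 4/7
merge 3/7 + 4/7 → 1
L = 1/9 + 2/7 + 3/7 + 4/7 + 1 = 151/63 ≈ 2.397 bits/symbol.

2.397 bits/symbol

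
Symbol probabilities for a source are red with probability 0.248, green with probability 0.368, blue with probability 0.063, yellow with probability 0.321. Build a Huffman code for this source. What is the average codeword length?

1.943 bits/symbol

Repeatedly combine the two least-probable nodes; the expected code length is the sum of the merged weights.
merge 63/1000 + 31/125 → 311/1000
merge 311/1000 + 321/1000 → 79/125
merge 46/125 + 79/125 → 1
L = 311/1000 + 79/125 + 1 = 1943/1000 = 1.943 bits/symbol.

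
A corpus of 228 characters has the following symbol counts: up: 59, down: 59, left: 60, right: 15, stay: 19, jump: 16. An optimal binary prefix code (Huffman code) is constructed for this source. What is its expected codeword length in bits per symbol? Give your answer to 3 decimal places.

2.355 bits/symbol

Probabilities are the counts divided by 228.
Repeatedly combine the two least-probable nodes; the expected code length is the sum of the merged weights.
merge 5/76 + 4/57 → 31/228
merge 1/12 + 31/228 → 25/114
merge 25/114 + 59/228 → 109/228
merge 59/228 + 5/19 → 119/228
merge 109/228 + 119/228 → 1
L = 31/228 + 25/114 + 109/228 + 119/228 + 1 = 179/76 ≈ 2.355 bits/symbol.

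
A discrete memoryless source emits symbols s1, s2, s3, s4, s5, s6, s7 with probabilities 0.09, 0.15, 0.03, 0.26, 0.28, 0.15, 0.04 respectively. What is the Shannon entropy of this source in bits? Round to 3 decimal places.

2.491 bits

H = −Σ pᵢ log₂ pᵢ.
−0.09·log₂(0.09) = 0.3127
−0.15·log₂(0.15) = 0.4105
−0.03·log₂(0.03) = 0.1518
−0.26·log₂(0.26) = 0.5053
−0.28·log₂(0.28) = 0.5142
−0.15·log₂(0.15) = 0.4105
−0.04·log₂(0.04) = 0.1858
Sum ≈ 2.4908 → 2.491 bits.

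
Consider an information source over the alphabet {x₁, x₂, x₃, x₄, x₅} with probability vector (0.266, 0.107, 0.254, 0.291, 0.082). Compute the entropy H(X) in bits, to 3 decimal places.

2.169 bits

H = −Σ pᵢ log₂ pᵢ.
−0.266·log₂(0.266) = 0.5082
−0.107·log₂(0.107) = 0.3450
−0.254·log₂(0.254) = 0.5022
−0.291·log₂(0.291) = 0.5182
−0.082·log₂(0.082) = 0.2959
Sum ≈ 2.1695 → 2.169 bits.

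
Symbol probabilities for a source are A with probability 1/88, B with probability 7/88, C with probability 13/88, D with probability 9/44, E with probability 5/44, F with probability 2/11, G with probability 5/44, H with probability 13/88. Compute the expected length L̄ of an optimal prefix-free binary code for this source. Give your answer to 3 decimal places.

2.886 bits/symbol

Repeatedly combine the two least-probable nodes; the expected code length is the sum of the merged weights.
merge 1/88 + 7/88 → 1/11
merge 1/11 + 5/44 → 9/44
merge 5/44 + 13/88 → 23/88
merge 13/88 + 2/11 → 29/88
merge 9/44 + 9/44 → 9/22
merge 23/88 + 29/88 → 13/22
merge 9/22 + 13/22 → 1
L = 1/11 + 9/44 + 23/88 + 29/88 + 9/22 + 13/22 + 1 = 127/44 ≈ 2.886 bits/symbol.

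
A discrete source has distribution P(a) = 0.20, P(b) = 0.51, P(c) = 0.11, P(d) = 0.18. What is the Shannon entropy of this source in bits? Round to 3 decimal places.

1.755 bits

H = −Σ pᵢ log₂ pᵢ.
−0.20·log₂(0.20) = 0.4644
−0.51·log₂(0.51) = 0.4954
−0.11·log₂(0.11) = 0.3503
−0.18·log₂(0.18) = 0.4453
Sum ≈ 1.7554 → 1.755 bits.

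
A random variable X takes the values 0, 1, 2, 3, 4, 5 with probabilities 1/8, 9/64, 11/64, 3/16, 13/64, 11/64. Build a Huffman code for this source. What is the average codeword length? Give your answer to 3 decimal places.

Repeatedly combine the two least-probable nodes; the expected code length is the sum of the merged weights.
merge 1/8 + 9/64 → 17/64
merge 11/64 + 11/64 → 11/32
merge 3/16 + 13/64 → 25/64
merge 17/64 + 11/32 → 39/64
merge 25/64 + 39/64 → 1
L = 17/64 + 11/32 + 25/64 + 39/64 + 1 = 167/64 ≈ 2.609 bits/symbol.

2.609 bits/symbol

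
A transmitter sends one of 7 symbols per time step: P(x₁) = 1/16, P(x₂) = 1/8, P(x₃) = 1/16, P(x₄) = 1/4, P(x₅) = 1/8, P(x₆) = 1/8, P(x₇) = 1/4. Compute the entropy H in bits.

Each probability is a power of 1/2, so log₂(1/p) is an integer.
H = Σ p·log₂(1/p) = 1/16·4 + 1/8·3 + 1/16·4 + 1/4·2 + 1/8·3 + 1/8·3 + 1/4·2 = 2.625 bits.

2.625 bits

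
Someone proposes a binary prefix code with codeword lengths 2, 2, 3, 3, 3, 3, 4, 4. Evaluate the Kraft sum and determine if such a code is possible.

With common denominator 2^4 = 16: Σ 2^(−ℓᵢ) = 4/16 + 4/16 + 2/16 + 2/16 + 2/16 + 2/16 + 1/16 + 1/16 = 18/16 = 1.125.
Kraft's inequality requires Σ ≤ 1; here Σ = 1.125 > 1, so no such prefix code exists.

1.125; no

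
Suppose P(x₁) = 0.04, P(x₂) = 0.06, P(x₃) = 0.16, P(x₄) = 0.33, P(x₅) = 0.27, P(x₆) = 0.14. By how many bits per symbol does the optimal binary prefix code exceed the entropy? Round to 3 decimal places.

0.053 bits

Entropy H = −Σ p log₂ p ≈ 2.2873 bits.
Huffman merges: 1/25+3/50→1/10; 1/10+7/50→6/25; 4/25+6/25→2/5; 27/100+33/100→3/5; 2/5+3/5→1. L = 117/50 ≈ 2.3400.
L − H = 2.3400 − 2.2873 = 0.053 bits.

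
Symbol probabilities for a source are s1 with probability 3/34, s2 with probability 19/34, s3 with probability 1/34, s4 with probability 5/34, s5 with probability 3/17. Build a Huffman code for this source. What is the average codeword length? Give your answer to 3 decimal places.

Repeatedly combine the two least-probable nodes; the expected code length is the sum of the merged weights.
merge 1/34 + 3/34 → 2/17
merge 2/17 + 5/34 → 9/34
merge 3/17 + 9/34 → 15/34
merge 15/34 + 19/34 → 1
L = 2/17 + 9/34 + 15/34 + 1 = 31/17 ≈ 1.824 bits/symbol.

1.824 bits/symbol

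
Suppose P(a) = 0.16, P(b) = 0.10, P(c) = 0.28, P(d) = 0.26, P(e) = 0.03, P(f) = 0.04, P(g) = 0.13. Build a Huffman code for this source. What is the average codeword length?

Repeatedly combine the two least-probable nodes; the expected code length is the sum of the merged weights.
merge 3/100 + 1/25 → 7/100
merge 7/100 + 1/10 → 17/100
merge 13/100 + 4/25 → 29/100
merge 17/100 + 13/50 → 43/100
merge 7/25 + 29/100 → 57/100
merge 43/100 + 57/100 → 1
L = 7/100 + 17/100 + 29/100 + 43/100 + 57/100 + 1 = 253/100 = 2.53 bits/symbol.

2.53 bits/symbol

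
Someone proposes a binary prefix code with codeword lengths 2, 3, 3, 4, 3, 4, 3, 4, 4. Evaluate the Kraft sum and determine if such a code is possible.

With common denominator 2^4 = 16: Σ 2^(−ℓᵢ) = 4/16 + 2/16 + 2/16 + 1/16 + 2/16 + 1/16 + 2/16 + 1/16 + 1/16 = 16/16 = 1.
Kraft's inequality requires Σ ≤ 1; here Σ = 1 ≤ 1, so such a prefix code exists.

1; yes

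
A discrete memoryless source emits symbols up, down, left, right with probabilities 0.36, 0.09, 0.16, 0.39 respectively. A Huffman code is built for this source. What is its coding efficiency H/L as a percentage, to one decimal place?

96.6%

Entropy H = −Σ p log₂ p ≈ 1.7961 bits.
Huffman merges: 9/100+4/25→1/4; 1/4+9/25→61/100; 39/100+61/100→1. L = 93/50 ≈ 1.8600.
Efficiency = H/L = 1.7961/1.8600 = 96.6%.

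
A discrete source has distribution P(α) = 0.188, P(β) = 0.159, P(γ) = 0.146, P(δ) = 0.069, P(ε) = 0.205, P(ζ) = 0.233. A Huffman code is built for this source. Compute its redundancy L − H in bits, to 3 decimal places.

0.057 bits

Entropy H = −Σ p log₂ p ≈ 2.5049 bits.
Huffman merges: 69/1000+73/500→43/200; 159/1000+47/250→347/1000; 41/200+43/200→21/50; 233/1000+347/1000→29/50; 21/50+29/50→1. L = 1281/500 ≈ 2.5620.
L − H = 2.5620 − 2.5049 = 0.057 bits.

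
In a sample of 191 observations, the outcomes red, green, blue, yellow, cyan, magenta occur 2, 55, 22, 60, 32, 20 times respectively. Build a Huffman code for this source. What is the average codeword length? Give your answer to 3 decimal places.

Probabilities are the counts divided by 191.
Repeatedly combine the two least-probable nodes; the expected code length is the sum of the merged weights.
merge 2/191 + 20/191 → 22/191
merge 22/191 + 22/191 → 44/191
merge 32/191 + 44/191 → 76/191
merge 55/191 + 60/191 → 115/191
merge 76/191 + 115/191 → 1
L = 22/191 + 44/191 + 76/191 + 115/191 + 1 = 448/191 ≈ 2.346 bits/symbol.

2.346 bits/symbol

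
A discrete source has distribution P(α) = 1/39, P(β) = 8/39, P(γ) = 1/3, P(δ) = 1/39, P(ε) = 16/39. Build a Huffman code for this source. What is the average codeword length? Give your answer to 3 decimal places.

Repeatedly combine the two least-probable nodes; the expected code length is the sum of the merged weights.
merge 1/39 + 1/39 → 2/39
merge 2/39 + 8/39 → 10/39
merge 10/39 + 1/3 → 23/39
merge 16/39 + 23/39 → 1
L = 2/39 + 10/39 + 23/39 + 1 = 74/39 ≈ 1.897 bits/symbol.

1.897 bits/symbol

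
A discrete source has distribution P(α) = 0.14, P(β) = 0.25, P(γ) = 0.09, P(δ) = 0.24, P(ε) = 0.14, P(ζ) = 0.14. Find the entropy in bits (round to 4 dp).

2.4981 bits

H = −Σ pᵢ log₂ pᵢ.
−0.14·log₂(0.14) = 0.3971
−0.25·log₂(0.25) = 0.5000
−0.09·log₂(0.09) = 0.3127
−0.24·log₂(0.24) = 0.4941
−0.14·log₂(0.14) = 0.3971
−0.14·log₂(0.14) = 0.3971
Sum ≈ 2.4981 → 2.4981 bits.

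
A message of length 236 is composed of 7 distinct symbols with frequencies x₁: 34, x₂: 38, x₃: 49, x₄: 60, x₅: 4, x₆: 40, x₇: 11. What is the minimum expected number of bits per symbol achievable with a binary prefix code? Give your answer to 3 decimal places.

Probabilities are the counts divided by 236.
Repeatedly combine the two least-probable nodes; the expected code length is the sum of the merged weights.
merge 1/59 + 11/236 → 15/236
merge 15/236 + 17/118 → 49/236
merge 19/118 + 10/59 → 39/118
merge 49/236 + 49/236 → 49/118
merge 15/59 + 39/118 → 69/118
merge 49/118 + 69/118 → 1
L = 15/236 + 49/236 + 39/118 + 49/118 + 69/118 + 1 = 307/118 ≈ 2.602 bits/symbol.

2.602 bits/symbol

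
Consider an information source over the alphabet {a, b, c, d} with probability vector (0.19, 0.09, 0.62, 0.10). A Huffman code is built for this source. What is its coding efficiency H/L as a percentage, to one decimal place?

Entropy H = −Σ p log₂ p ≈ 1.5277 bits.
Huffman merges: 9/100+1/10→19/100; 19/100+19/100→19/50; 19/50+31/50→1. L = 157/100 ≈ 1.5700.
Efficiency = H/L = 1.5277/1.5700 = 97.3%.

97.3%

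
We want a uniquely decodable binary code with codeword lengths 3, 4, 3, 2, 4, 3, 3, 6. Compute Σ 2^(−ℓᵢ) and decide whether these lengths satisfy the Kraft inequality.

0.890625; yes

With common denominator 2^6 = 64: Σ 2^(−ℓᵢ) = 8/64 + 4/64 + 8/64 + 16/64 + 4/64 + 8/64 + 8/64 + 1/64 = 57/64 = 0.890625.
Kraft's inequality requires Σ ≤ 1; here Σ = 0.890625 ≤ 1, so such a prefix code exists.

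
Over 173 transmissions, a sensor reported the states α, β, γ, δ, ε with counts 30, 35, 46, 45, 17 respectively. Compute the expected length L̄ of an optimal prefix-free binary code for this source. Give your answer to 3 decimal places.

2.272 bits/symbol

Probabilities are the counts divided by 173.
Repeatedly combine the two least-probable nodes; the expected code length is the sum of the merged weights.
merge 17/173 + 30/173 → 47/173
merge 35/173 + 45/173 → 80/173
merge 46/173 + 47/173 → 93/173
merge 80/173 + 93/173 → 1
L = 47/173 + 80/173 + 93/173 + 1 = 393/173 ≈ 2.272 bits/symbol.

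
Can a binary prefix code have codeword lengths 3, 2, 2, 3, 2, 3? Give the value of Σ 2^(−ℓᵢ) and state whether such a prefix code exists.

With common denominator 2^3 = 8: Σ 2^(−ℓᵢ) = 1/8 + 2/8 + 2/8 + 1/8 + 2/8 + 1/8 = 9/8 = 1.125.
Kraft's inequality requires Σ ≤ 1; here Σ = 1.125 > 1, so no such prefix code exists.

1.125; no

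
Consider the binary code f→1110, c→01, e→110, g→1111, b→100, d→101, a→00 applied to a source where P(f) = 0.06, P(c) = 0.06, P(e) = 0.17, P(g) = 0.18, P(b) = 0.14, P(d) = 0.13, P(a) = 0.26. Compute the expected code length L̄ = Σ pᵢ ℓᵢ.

L̄ = Σ pᵢ·ℓᵢ = 0.06·4 + 0.06·2 + 0.17·3 + 0.18·4 + 0.14·3 + 0.13·3 + 0.26·2 = 2.92 bits/symbol.

2.92 bits/symbol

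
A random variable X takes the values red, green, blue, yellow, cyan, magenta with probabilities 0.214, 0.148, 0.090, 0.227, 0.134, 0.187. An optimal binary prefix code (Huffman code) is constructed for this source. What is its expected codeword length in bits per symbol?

Repeatedly combine the two least-probable nodes; the expected code length is the sum of the merged weights.
merge 9/100 + 67/500 → 28/125
merge 37/250 + 187/1000 → 67/200
merge 107/500 + 28/125 → 219/500
merge 227/1000 + 67/200 → 281/500
merge 219/500 + 281/500 → 1
L = 28/125 + 67/200 + 219/500 + 281/500 + 1 = 2559/1000 = 2.559 bits/symbol.

2.559 bits/symbol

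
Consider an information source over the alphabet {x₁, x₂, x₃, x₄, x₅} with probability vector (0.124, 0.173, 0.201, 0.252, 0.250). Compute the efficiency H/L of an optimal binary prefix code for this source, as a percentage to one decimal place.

Entropy H = −Σ p log₂ p ≈ 2.2777 bits.
Huffman merges: 31/250+173/1000→297/1000; 201/1000+1/4→451/1000; 63/250+297/1000→549/1000; 451/1000+549/1000→1. L = 2297/1000 ≈ 2.2970.
Efficiency = H/L = 2.2777/2.2970 = 99.2%.

99.2%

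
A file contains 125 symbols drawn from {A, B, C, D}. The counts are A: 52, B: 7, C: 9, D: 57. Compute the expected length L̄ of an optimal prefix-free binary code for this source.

1.672 bits/symbol

Probabilities are the counts divided by 125.
Repeatedly combine the two least-probable nodes; the expected code length is the sum of the merged weights.
merge 7/125 + 9/125 → 16/125
merge 16/125 + 52/125 → 68/125
merge 57/125 + 68/125 → 1
L = 16/125 + 68/125 + 1 = 209/125 = 1.672 bits/symbol.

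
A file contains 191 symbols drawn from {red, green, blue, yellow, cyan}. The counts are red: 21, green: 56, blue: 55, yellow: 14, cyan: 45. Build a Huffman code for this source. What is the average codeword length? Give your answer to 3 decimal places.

2.183 bits/symbol

Probabilities are the counts divided by 191.
Repeatedly combine the two least-probable nodes; the expected code length is the sum of the merged weights.
merge 14/191 + 21/191 → 35/191
merge 35/191 + 45/191 → 80/191
merge 55/191 + 56/191 → 111/191
merge 80/191 + 111/191 → 1
L = 35/191 + 80/191 + 111/191 + 1 = 417/191 ≈ 2.183 bits/symbol.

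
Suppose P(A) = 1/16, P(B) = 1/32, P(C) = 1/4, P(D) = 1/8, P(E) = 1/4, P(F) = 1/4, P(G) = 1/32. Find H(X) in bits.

Each probability is a power of 1/2, so log₂(1/p) is an integer.
H = Σ p·log₂(1/p) = 1/16·4 + 1/32·5 + 1/4·2 + 1/8·3 + 1/4·2 + 1/4·2 + 1/32·5 = 2.4375 bits.

2.4375 bits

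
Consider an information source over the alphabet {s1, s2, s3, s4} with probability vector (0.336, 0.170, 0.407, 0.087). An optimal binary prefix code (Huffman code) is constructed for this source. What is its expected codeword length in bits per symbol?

1.85 bits/symbol

Repeatedly combine the two least-probable nodes; the expected code length is the sum of the merged weights.
merge 87/1000 + 17/100 → 257/1000
merge 257/1000 + 42/125 → 593/1000
merge 407/1000 + 593/1000 → 1
L = 257/1000 + 593/1000 + 1 = 37/20 = 1.85 bits/symbol.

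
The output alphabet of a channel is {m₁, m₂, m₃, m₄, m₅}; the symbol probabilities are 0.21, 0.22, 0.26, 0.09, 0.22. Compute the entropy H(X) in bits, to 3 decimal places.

H = −Σ pᵢ log₂ pᵢ.
−0.21·log₂(0.21) = 0.4728
−0.22·log₂(0.22) = 0.4806
−0.26·log₂(0.26) = 0.5053
−0.09·log₂(0.09) = 0.3127
−0.22·log₂(0.22) = 0.4806
Sum ≈ 2.2519 → 2.252 bits.

2.252 bits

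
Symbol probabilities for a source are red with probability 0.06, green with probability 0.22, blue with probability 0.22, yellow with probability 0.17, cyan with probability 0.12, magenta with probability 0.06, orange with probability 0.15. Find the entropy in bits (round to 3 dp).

2.660 bits

H = −Σ pᵢ log₂ pᵢ.
−0.06·log₂(0.06) = 0.2435
−0.22·log₂(0.22) = 0.4806
−0.22·log₂(0.22) = 0.4806
−0.17·log₂(0.17) = 0.4346
−0.12·log₂(0.12) = 0.3671
−0.06·log₂(0.06) = 0.2435
−0.15·log₂(0.15) = 0.4105
Sum ≈ 2.6604 → 2.660 bits.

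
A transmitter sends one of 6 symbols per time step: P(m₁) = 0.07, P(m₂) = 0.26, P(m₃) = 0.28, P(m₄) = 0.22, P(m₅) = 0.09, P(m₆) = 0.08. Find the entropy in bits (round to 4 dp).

H = −Σ pᵢ log₂ pᵢ.
−0.07·log₂(0.07) = 0.2686
−0.26·log₂(0.26) = 0.5053
−0.28·log₂(0.28) = 0.5142
−0.22·log₂(0.22) = 0.4806
−0.09·log₂(0.09) = 0.3127
−0.08·log₂(0.08) = 0.2915
Sum ≈ 2.3728 → 2.3728 bits.

2.3728 bits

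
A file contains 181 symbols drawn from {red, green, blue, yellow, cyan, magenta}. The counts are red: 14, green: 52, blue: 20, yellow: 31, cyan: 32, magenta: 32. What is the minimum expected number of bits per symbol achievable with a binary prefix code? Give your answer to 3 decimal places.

Probabilities are the counts divided by 181.
Repeatedly combine the two least-probable nodes; the expected code length is the sum of the merged weights.
merge 14/181 + 20/181 → 34/181
merge 31/181 + 32/181 → 63/181
merge 32/181 + 34/181 → 66/181
merge 52/181 + 63/181 → 115/181
merge 66/181 + 115/181 → 1
L = 34/181 + 63/181 + 66/181 + 115/181 + 1 = 459/181 ≈ 2.536 bits/symbol.

2.536 bits/symbol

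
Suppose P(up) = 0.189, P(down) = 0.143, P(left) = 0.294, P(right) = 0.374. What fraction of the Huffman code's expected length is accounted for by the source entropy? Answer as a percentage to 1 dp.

97.3%

Entropy H = −Σ p log₂ p ≈ 1.9054 bits.
Huffman merges: 143/1000+189/1000→83/250; 147/500+83/250→313/500; 187/500+313/500→1. L = 979/500 ≈ 1.9580.
Efficiency = H/L = 1.9054/1.9580 = 97.3%.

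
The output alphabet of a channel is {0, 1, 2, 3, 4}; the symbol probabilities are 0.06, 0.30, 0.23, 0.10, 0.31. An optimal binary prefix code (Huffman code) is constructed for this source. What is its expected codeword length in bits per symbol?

2.16 bits/symbol

Repeatedly combine the two least-probable nodes; the expected code length is the sum of the merged weights.
merge 3/50 + 1/10 → 4/25
merge 4/25 + 23/100 → 39/100
merge 3/10 + 31/100 → 61/100
merge 39/100 + 61/100 → 1
L = 4/25 + 39/100 + 61/100 + 1 = 54/25 = 2.16 bits/symbol.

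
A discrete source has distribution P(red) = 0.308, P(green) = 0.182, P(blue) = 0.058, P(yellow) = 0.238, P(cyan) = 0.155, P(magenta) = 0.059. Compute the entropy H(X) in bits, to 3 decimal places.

H = −Σ pᵢ log₂ pᵢ.
−0.308·log₂(0.308) = 0.5233
−0.182·log₂(0.182) = 0.4474
−0.058·log₂(0.058) = 0.2383
−0.238·log₂(0.238) = 0.4929
−0.155·log₂(0.155) = 0.4169
−0.059·log₂(0.059) = 0.2409
Sum ≈ 2.3596 → 2.360 bits.

2.360 bits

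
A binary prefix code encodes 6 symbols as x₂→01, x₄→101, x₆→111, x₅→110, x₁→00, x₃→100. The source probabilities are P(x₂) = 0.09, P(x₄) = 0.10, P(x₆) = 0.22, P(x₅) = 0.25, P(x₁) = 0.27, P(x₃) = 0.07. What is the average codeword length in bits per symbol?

L̄ = Σ pᵢ·ℓᵢ = 0.09·2 + 0.10·3 + 0.22·3 + 0.25·3 + 0.27·2 + 0.07·3 = 2.64 bits/symbol.

2.64 bits/symbol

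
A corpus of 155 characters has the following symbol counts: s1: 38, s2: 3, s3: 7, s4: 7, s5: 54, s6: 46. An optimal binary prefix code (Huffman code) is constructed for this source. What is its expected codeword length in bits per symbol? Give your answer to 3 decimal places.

2.174 bits/symbol

Probabilities are the counts divided by 155.
Repeatedly combine the two least-probable nodes; the expected code length is the sum of the merged weights.
merge 3/155 + 7/155 → 2/31
merge 7/155 + 2/31 → 17/155
merge 17/155 + 38/155 → 11/31
merge 46/155 + 54/155 → 20/31
merge 11/31 + 20/31 → 1
L = 2/31 + 17/155 + 11/31 + 20/31 + 1 = 337/155 ≈ 2.174 bits/symbol.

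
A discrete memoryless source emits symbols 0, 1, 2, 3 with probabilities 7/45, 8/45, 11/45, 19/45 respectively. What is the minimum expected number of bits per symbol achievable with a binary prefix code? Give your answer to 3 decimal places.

1.911 bits/symbol

Repeatedly combine the two least-probable nodes; the expected code length is the sum of the merged weights.
merge 7/45 + 8/45 → 1/3
merge 11/45 + 1/3 → 26/45
merge 19/45 + 26/45 → 1
L = 1/3 + 26/45 + 1 = 86/45 ≈ 1.911 bits/symbol.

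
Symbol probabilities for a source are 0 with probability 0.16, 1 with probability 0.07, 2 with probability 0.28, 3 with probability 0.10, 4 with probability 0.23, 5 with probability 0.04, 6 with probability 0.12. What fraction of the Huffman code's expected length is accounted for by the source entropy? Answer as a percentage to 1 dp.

99.2%

Entropy H = −Σ p log₂ p ≈ 2.5785 bits.
Huffman merges: 1/25+7/100→11/100; 1/10+11/100→21/100; 3/25+4/25→7/25; 21/100+23/100→11/25; 7/25+7/25→14/25; 11/25+14/25→1. L = 13/5 ≈ 2.6000.
Efficiency = H/L = 2.5785/2.6000 = 99.2%.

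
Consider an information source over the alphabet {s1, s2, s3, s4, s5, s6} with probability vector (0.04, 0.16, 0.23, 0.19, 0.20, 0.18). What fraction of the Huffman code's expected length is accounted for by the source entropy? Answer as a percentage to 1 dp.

Entropy H = −Σ p log₂ p ≈ 2.4614 bits.
Huffman merges: 1/25+4/25→1/5; 9/50+19/100→37/100; 1/5+1/5→2/5; 23/100+37/100→3/5; 2/5+3/5→1. L = 257/100 ≈ 2.5700.
Efficiency = H/L = 2.4614/2.5700 = 95.8%.

95.8%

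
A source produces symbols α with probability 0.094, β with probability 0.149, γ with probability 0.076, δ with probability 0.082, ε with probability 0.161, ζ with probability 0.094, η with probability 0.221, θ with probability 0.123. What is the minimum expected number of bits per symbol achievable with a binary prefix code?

Repeatedly combine the two least-probable nodes; the expected code length is the sum of the merged weights.
merge 19/250 + 41/500 → 79/500
merge 47/500 + 47/500 → 47/250
merge 123/1000 + 149/1000 → 34/125
merge 79/500 + 161/1000 → 319/1000
merge 47/250 + 221/1000 → 409/1000
merge 34/125 + 319/1000 → 591/1000
merge 409/1000 + 591/1000 → 1
L = 79/500 + 47/250 + 34/125 + 319/1000 + 409/1000 + 591/1000 + 1 = 2937/1000 = 2.937 bits/symbol.

2.937 bits/symbol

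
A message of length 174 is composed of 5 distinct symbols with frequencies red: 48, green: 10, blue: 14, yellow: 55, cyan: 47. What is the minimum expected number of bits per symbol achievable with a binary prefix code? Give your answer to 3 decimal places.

2.138 bits/symbol

Probabilities are the counts divided by 174.
Repeatedly combine the two least-probable nodes; the expected code length is the sum of the merged weights.
merge 5/87 + 7/87 → 4/29
merge 4/29 + 47/174 → 71/174
merge 8/29 + 55/174 → 103/174
merge 71/174 + 103/174 → 1
L = 4/29 + 71/174 + 103/174 + 1 = 62/29 ≈ 2.138 bits/symbol.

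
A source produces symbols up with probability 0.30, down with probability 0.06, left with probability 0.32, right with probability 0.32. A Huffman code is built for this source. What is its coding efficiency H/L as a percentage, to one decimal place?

90.8%

Entropy H = −Σ p log₂ p ≈ 1.8167 bits.
Huffman merges: 3/50+3/10→9/25; 8/25+8/25→16/25; 9/25+16/25→1. L = 2 ≈ 2.0000.
Efficiency = H/L = 1.8167/2.0000 = 90.8%.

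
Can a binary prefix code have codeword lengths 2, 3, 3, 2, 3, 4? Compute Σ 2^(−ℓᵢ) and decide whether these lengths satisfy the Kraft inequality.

0.9375; yes

With common denominator 2^4 = 16: Σ 2^(−ℓᵢ) = 4/16 + 2/16 + 2/16 + 4/16 + 2/16 + 1/16 = 15/16 = 0.9375.
Kraft's inequality requires Σ ≤ 1; here Σ = 0.9375 ≤ 1, so such a prefix code exists.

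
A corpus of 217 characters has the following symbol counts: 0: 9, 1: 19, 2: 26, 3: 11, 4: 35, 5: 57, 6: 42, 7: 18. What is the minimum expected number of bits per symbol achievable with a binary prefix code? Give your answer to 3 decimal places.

2.806 bits/symbol

Probabilities are the counts divided by 217.
Repeatedly combine the two least-probable nodes; the expected code length is the sum of the merged weights.
merge 9/217 + 11/217 → 20/217
merge 18/217 + 19/217 → 37/217
merge 20/217 + 26/217 → 46/217
merge 5/31 + 37/217 → 72/217
merge 6/31 + 46/217 → 88/217
merge 57/217 + 72/217 → 129/217
merge 88/217 + 129/217 → 1
L = 20/217 + 37/217 + 46/217 + 72/217 + 88/217 + 129/217 + 1 = 87/31 ≈ 2.806 bits/symbol.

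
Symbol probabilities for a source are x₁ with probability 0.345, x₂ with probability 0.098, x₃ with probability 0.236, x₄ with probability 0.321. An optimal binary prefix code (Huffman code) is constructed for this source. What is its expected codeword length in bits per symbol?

Repeatedly combine the two least-probable nodes; the expected code length is the sum of the merged weights.
merge 49/500 + 59/250 → 167/500
merge 321/1000 + 167/500 → 131/200
merge 69/200 + 131/200 → 1
L = 167/500 + 131/200 + 1 = 1989/1000 = 1.989 bits/symbol.

1.989 bits/symbol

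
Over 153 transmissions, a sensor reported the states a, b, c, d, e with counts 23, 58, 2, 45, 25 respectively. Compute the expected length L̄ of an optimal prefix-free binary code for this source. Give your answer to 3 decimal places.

2.111 bits/symbol

Probabilities are the counts divided by 153.
Repeatedly combine the two least-probable nodes; the expected code length is the sum of the merged weights.
merge 2/153 + 23/153 → 25/153
merge 25/153 + 25/153 → 50/153
merge 5/17 + 50/153 → 95/153
merge 58/153 + 95/153 → 1
L = 25/153 + 50/153 + 95/153 + 1 = 19/9 ≈ 2.111 bits/symbol.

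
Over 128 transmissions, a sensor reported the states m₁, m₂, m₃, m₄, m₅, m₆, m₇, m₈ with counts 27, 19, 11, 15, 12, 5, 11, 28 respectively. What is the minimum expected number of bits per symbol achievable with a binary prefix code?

2.875 bits/symbol

Probabilities are the counts divided by 128.
Repeatedly combine the two least-probable nodes; the expected code length is the sum of the merged weights.
merge 5/128 + 11/128 → 1/8
merge 11/128 + 3/32 → 23/128
merge 15/128 + 1/8 → 31/128
merge 19/128 + 23/128 → 21/64
merge 27/128 + 7/32 → 55/128
merge 31/128 + 21/64 → 73/128
merge 55/128 + 73/128 → 1
L = 1/8 + 23/128 + 31/128 + 21/64 + 55/128 + 73/128 + 1 = 23/8 = 2.875 bits/symbol.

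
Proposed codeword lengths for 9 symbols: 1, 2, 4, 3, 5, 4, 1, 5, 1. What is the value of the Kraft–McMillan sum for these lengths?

2.0625

With common denominator 2^5 = 32: Σ 2^(−ℓᵢ) = 16/32 + 8/32 + 2/32 + 4/32 + 1/32 + 2/32 + 16/32 + 1/32 + 16/32 = 66/32 = 2.0625.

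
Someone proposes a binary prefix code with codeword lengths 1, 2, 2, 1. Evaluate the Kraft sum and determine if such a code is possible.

1.5; no

With common denominator 2^2 = 4: Σ 2^(−ℓᵢ) = 2/4 + 1/4 + 1/4 + 2/4 = 6/4 = 1.5.
Kraft's inequality requires Σ ≤ 1; here Σ = 1.5 > 1, so no such prefix code exists.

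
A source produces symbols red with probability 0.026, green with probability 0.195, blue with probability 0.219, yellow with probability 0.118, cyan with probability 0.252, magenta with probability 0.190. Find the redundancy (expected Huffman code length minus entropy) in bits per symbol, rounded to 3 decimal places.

Entropy H = −Σ p log₂ p ≈ 2.3968 bits.
Huffman merges: 13/500+59/500→18/125; 18/125+19/100→167/500; 39/200+219/1000→207/500; 63/250+167/500→293/500; 207/500+293/500→1. L = 1239/500 ≈ 2.4780.
L − H = 2.4780 − 2.3968 = 0.081 bits.

0.081 bits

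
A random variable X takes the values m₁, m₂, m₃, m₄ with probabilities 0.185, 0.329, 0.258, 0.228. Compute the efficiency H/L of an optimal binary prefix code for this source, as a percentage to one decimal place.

Entropy H = −Σ p log₂ p ≈ 1.9686 bits.
Huffman merges: 37/200+57/250→413/1000; 129/500+329/1000→587/1000; 413/1000+587/1000→1. L = 2 ≈ 2.0000.
Efficiency = H/L = 1.9686/2.0000 = 98.4%.

98.4%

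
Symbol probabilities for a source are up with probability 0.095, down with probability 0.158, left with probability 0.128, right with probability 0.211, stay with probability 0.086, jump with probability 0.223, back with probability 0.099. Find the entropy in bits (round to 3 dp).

H = −Σ pᵢ log₂ pᵢ.
−0.095·log₂(0.095) = 0.3226
−0.158·log₂(0.158) = 0.4206
−0.128·log₂(0.128) = 0.3796
−0.211·log₂(0.211) = 0.4736
−0.086·log₂(0.086) = 0.3044
−0.223·log₂(0.223) = 0.4828
−0.099·log₂(0.099) = 0.3303
Sum ≈ 2.7139 → 2.714 bits.

2.714 bits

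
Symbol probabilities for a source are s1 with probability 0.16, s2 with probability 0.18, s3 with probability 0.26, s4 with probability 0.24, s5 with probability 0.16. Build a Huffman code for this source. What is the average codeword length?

2.32 bits/symbol

Repeatedly combine the two least-probable nodes; the expected code length is the sum of the merged weights.
merge 4/25 + 4/25 → 8/25
merge 9/50 + 6/25 → 21/50
merge 13/50 + 8/25 → 29/50
merge 21/50 + 29/50 → 1
L = 8/25 + 21/50 + 29/50 + 1 = 58/25 = 2.32 bits/symbol.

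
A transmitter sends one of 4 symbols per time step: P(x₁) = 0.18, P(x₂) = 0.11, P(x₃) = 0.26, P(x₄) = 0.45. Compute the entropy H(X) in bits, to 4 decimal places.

H = −Σ pᵢ log₂ pᵢ.
−0.18·log₂(0.18) = 0.4453
−0.11·log₂(0.11) = 0.3503
−0.26·log₂(0.26) = 0.5053
−0.45·log₂(0.45) = 0.5184
Sum ≈ 1.8193 → 1.8193 bits.

1.8193 bits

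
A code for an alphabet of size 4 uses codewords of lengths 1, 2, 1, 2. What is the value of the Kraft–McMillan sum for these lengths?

With common denominator 2^2 = 4: Σ 2^(−ℓᵢ) = 2/4 + 1/4 + 2/4 + 1/4 = 6/4 = 1.5.

1.5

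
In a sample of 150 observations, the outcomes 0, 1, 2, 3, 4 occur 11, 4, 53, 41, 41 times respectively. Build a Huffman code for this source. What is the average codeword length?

2.1 bits/symbol

Probabilities are the counts divided by 150.
Repeatedly combine the two least-probable nodes; the expected code length is the sum of the merged weights.
merge 2/75 + 11/150 → 1/10
merge 1/10 + 41/150 → 28/75
merge 41/150 + 53/150 → 47/75
merge 28/75 + 47/75 → 1
L = 1/10 + 28/75 + 47/75 + 1 = 21/10 = 2.1 bits/symbol.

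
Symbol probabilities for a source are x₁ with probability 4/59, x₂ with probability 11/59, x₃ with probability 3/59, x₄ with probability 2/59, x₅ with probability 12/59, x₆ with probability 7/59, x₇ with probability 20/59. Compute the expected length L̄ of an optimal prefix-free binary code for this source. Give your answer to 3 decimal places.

Repeatedly combine the two least-probable nodes; the expected code length is the sum of the merged weights.
merge 2/59 + 3/59 → 5/59
merge 4/59 + 5/59 → 9/59
merge 7/59 + 9/59 → 16/59
merge 11/59 + 12/59 → 23/59
merge 16/59 + 20/59 → 36/59
merge 23/59 + 36/59 → 1
L = 5/59 + 9/59 + 16/59 + 23/59 + 36/59 + 1 = 148/59 ≈ 2.508 bits/symbol.

2.508 bits/symbol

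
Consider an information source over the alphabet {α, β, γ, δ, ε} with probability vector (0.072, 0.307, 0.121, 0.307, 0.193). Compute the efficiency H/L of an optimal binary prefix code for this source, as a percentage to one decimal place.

Entropy H = −Σ p log₂ p ≈ 2.1461 bits.
Huffman merges: 9/125+121/1000→193/1000; 193/1000+193/1000→193/500; 307/1000+307/1000→307/500; 193/500+307/500→1. L = 2193/1000 ≈ 2.1930.
Efficiency = H/L = 2.1461/2.1930 = 97.9%.

97.9%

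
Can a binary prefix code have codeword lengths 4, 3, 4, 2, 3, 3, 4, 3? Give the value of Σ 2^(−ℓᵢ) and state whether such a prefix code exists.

With common denominator 2^4 = 16: Σ 2^(−ℓᵢ) = 1/16 + 2/16 + 1/16 + 4/16 + 2/16 + 2/16 + 1/16 + 2/16 = 15/16 = 0.9375.
Kraft's inequality requires Σ ≤ 1; here Σ = 0.9375 ≤ 1, so such a prefix code exists.

0.9375; yes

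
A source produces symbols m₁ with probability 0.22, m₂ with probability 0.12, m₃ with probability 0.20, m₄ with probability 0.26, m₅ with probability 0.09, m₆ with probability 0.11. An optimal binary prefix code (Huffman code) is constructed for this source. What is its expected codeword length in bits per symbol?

Repeatedly combine the two least-probable nodes; the expected code length is the sum of the merged weights.
merge 9/100 + 11/100 → 1/5
merge 3/25 + 1/5 → 8/25
merge 1/5 + 11/50 → 21/50
merge 13/50 + 8/25 → 29/50
merge 21/50 + 29/50 → 1
L = 1/5 + 8/25 + 21/50 + 29/50 + 1 = 63/25 = 2.52 bits/symbol.

2.52 bits/symbol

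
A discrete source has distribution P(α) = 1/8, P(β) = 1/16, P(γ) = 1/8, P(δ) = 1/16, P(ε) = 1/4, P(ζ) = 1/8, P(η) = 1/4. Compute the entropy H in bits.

2.625 bits

Each probability is a power of 1/2, so log₂(1/p) is an integer.
H = Σ p·log₂(1/p) = 1/8·3 + 1/16·4 + 1/8·3 + 1/16·4 + 1/4·2 + 1/8·3 + 1/4·2 = 2.625 bits.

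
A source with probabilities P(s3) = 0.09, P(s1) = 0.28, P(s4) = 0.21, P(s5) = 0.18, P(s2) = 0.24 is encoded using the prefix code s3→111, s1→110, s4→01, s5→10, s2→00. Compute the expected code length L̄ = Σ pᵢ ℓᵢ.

2.37 bits/symbol

L̄ = Σ pᵢ·ℓᵢ = 0.09·3 + 0.28·3 + 0.21·2 + 0.18·2 + 0.24·2 = 2.37 bits/symbol.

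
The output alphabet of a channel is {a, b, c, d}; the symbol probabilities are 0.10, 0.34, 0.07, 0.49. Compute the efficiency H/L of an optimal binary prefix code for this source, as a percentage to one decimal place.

97.3%

Entropy H = −Σ p log₂ p ≈ 1.6342 bits.
Huffman merges: 7/100+1/10→17/100; 17/100+17/50→51/100; 49/100+51/100→1. L = 42/25 ≈ 1.6800.
Efficiency = H/L = 1.6342/1.6800 = 97.3%.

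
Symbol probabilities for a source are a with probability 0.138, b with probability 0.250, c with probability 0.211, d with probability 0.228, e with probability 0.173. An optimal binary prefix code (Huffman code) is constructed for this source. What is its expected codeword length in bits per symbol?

2.311 bits/symbol

Repeatedly combine the two least-probable nodes; the expected code length is the sum of the merged weights.
merge 69/500 + 173/1000 → 311/1000
merge 211/1000 + 57/250 → 439/1000
merge 1/4 + 311/1000 → 561/1000
merge 439/1000 + 561/1000 → 1
L = 311/1000 + 439/1000 + 561/1000 + 1 = 2311/1000 = 2.311 bits/symbol.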